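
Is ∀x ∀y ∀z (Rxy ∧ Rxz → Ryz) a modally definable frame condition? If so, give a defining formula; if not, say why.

Yes, by ◇p → □◇p

The condition is the Euclidean property. A defining modal formula is ◇p → □◇p.
Suppose ◇p→□◇p is valid. Take Rxy, Rxz and set V(p)={y}. Then ◇p at x, so □◇p at x, so ◇p at z, so some w with Rzw has p; w=y, i.e. Rzy. By symmetry of the argument, Ryz.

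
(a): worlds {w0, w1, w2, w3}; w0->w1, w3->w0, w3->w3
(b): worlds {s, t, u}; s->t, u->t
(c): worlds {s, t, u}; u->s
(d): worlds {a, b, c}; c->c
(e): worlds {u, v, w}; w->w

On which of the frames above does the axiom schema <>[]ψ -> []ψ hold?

This is the axiom for the Euclidean property; its first-order frame correspondent is forall x forall y forall z (Rxy & Rxz -> Ryz).
(a): fails — Rw0w1 and Rw0w1 but not Rw1w1.
(b): fails — Rst and Rst but not Rtt.
(c): fails — Rus and Rus but not Rss.
(d): condition met.
(e): condition met.
Valid on: (d), (e).

(d), (e)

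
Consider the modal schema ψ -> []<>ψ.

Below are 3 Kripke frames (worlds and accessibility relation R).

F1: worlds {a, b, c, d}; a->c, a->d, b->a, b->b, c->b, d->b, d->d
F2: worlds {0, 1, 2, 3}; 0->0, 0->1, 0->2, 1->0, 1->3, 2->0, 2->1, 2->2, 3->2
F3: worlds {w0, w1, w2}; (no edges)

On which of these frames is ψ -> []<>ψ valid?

F3

Frame correspondent (Sahlqvist): forall x forall y (Rxy -> Ryx) — i.e. symmetry.
F1: fails — Rba but not Rab.
F2: fails — R32 but not R23.
F3: holds.
Valid on: F3.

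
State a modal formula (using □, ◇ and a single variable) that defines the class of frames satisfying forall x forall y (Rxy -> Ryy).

This is shift-reflexivity; the standard corresponding axiom is T□: □(□p → p).
Suppose □(□p→p) is valid. Take Rxy and set V(p)={w : Ryw}. Then at y, □p holds; since □(□p→p) at x, □p→p at y, so p at y, i.e. Ryy.

□(□p → p)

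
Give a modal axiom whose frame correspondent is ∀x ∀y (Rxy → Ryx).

ψ → □◇ψ

This is symmetry; the standard corresponding axiom is B: ψ → □◇ψ.
Suppose ψ→□◇ψ is valid. Take Rxy and set V(ψ)={x}. Then ψ at x, so □◇ψ at x, so ◇ψ at y, so some z with Ryz has ψ; z=x, i.e. Ryx.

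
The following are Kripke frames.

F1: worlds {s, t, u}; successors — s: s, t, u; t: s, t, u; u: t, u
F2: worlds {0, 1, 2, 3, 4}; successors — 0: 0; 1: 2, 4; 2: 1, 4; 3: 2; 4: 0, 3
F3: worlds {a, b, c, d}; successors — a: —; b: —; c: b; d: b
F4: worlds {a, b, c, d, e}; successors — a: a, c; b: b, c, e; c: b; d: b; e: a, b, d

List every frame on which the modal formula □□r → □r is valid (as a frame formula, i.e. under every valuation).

Frame correspondent (Sahlqvist): ∀x ∀y (Rxy → ∃z (Rxz ∧ Rzy)) — i.e. density.
F1: condition met.
F2: fails — R32 but no z with R3z and Rz2.
F3: fails — Rdb but no z with Rdz and Rzb.
F4: fails — Red but no z with Rez and Rzd.
Valid on: F1.

F1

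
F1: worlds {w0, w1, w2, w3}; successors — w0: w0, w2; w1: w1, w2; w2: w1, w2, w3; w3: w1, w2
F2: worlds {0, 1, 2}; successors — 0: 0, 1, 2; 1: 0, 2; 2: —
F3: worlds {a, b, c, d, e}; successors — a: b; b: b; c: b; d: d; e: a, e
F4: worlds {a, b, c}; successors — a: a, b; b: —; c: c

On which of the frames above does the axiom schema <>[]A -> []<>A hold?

This is the axiom for convergence; its first-order frame correspondent is forall x forall y forall z (Rxy & Rxz -> exists w (Ryw & Rzw)).
F1: condition met.
F2: fails — R00 and R02 but 0 and 2 have no common successor.
F3: fails — Ree and Rea but e and a have no common successor.
F4: fails — Raa and Rab but a and b have no common successor.

F1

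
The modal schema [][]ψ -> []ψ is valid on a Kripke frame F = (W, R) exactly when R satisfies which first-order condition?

density

Suppose □□ψ→□ψ is valid. Take Rxy and set V(ψ)={w : xR²w}. Then □□ψ at x, so □ψ at x, so ψ at y, i.e. ∃z(Rxz∧Rzy).
Conversely, any frame satisfying forall x forall y (Rxy -> exists z (Rxz & Rzy)) validates the schema.
Frame condition: forall x forall y (Rxy -> exists z (Rxz & Rzy)).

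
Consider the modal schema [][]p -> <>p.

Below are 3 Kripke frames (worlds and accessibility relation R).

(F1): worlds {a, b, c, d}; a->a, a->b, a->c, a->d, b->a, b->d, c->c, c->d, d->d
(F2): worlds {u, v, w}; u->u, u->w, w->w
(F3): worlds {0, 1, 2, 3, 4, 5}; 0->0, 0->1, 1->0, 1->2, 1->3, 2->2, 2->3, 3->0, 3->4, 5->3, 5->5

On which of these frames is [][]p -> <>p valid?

The schema corresponds to a generalized confluence (Geach) condition: forall x exists w (x R^2 w & xRw).
(F1): holds.
(F2): fails — at v but no t with vR²t and vRt.
(F3): fails — at 4 but no w with 4R²w and 4Rw.

(F1)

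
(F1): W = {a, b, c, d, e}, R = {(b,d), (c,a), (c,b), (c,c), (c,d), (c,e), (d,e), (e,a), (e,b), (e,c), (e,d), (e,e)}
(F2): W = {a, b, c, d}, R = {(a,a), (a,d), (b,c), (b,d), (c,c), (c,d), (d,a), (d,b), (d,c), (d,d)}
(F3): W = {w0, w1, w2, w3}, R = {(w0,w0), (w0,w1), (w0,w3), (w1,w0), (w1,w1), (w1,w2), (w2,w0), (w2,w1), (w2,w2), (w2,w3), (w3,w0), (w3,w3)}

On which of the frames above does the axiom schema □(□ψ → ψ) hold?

This is the axiom for shift-reflexivity; its first-order frame correspondent is ∀x ∀y (Rxy → Ryy).
(F1): fails — Reb but not Rbb.
(F2): fails — Rdb but not Rbb.
(F3): ✓.

(F3)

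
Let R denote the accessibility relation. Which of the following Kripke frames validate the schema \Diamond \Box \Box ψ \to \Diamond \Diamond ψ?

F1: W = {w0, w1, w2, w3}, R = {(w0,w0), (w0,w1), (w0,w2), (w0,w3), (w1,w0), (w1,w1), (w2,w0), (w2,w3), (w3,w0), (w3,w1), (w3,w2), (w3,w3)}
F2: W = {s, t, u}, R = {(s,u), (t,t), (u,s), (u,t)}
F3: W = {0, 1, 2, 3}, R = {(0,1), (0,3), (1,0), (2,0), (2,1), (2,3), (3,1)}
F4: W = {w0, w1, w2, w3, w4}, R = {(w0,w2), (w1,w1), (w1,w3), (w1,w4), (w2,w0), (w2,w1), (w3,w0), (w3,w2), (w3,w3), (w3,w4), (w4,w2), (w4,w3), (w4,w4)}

F1, F2, F4

Frame correspondent (Sahlqvist): \forall x \forall y (xRy \to \exists w (y R^2 w \wedge x R^2 w)) — i.e. a generalized confluence (Geach) condition.
F1: holds.
F2: holds.
F3: fails — 3R1 but no w with 1R²w and 3R²w.
F4: holds.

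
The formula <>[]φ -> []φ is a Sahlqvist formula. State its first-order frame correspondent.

This is frame-equivalent to ◇φ → □◇φ (substitute ¬φ for φ and contrapose).
Suppose ◇φ→□◇φ is valid. Take Rxy, Rxz and set V(φ)={y}. Then ◇φ at x, so □◇φ at x, so ◇φ at z, so some w with Rzw has φ; w=y, i.e. Rzy. By symmetry of the argument, Ryz.
The converse is a direct semantic check.
Frame condition: forall x forall y forall z (Rxy & Rxz -> Ryz).

the Euclidean property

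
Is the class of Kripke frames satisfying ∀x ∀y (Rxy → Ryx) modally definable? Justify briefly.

Yes: it is symmetry, defined by the B schema r → □◇r.

Definable; r → □◇r defines it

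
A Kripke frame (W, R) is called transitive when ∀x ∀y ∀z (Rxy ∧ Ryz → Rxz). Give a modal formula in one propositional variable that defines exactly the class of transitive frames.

The condition is transitivity. The 4 schema □r → □□r defines it.
Suppose □r→□□r is valid. Take Rxy, Ryz and set V(r)={w : Rxw}. Then □r at x, so □□r at x, so □r at y, so r at z, i.e. Rxz.

□r → □□r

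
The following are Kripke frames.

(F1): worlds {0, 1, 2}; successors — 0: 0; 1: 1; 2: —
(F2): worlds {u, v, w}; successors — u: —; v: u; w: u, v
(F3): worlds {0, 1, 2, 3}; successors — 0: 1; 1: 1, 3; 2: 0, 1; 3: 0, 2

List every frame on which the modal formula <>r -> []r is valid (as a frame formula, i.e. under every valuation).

(F1)

This is the axiom for partial functionality; its first-order frame correspondent is forall x forall y forall z (Rxy & Rxz -> y = z).
(F1): condition met.
(F2): fails — w sees both u and v.
(F3): fails — 1 sees both 1 and 3.
Valid on: (F1).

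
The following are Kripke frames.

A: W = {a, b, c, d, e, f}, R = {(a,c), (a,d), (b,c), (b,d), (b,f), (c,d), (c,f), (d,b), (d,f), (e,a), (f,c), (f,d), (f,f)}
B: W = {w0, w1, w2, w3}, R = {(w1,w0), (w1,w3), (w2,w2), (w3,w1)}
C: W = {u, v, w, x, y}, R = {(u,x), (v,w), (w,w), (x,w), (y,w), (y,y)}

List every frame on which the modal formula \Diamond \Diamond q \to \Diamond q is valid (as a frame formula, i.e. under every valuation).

Frame correspondent (Sahlqvist): \forall x \forall y \forall z (Rxy \wedge Ryz \to Rxz) — i.e. transitivity.
A: fails — Rcd and Rdb but not Rcb.
B: fails — Rw3w1 and Rw1w0 but not Rw3w0.
C: fails — Rux and Rxw but not Ruw.
Valid on no frame.

none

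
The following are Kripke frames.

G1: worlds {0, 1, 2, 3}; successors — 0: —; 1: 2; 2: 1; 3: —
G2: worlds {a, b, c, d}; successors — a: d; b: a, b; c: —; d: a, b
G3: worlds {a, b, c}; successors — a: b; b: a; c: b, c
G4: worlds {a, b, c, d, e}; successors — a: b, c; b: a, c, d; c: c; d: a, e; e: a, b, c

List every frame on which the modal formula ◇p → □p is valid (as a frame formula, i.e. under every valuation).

G1

Frame correspondent (Sahlqvist): ∀x ∀y ∀z (Rxy ∧ Rxz → y = z) — i.e. partial functionality.
G1: holds.
G2: fails — b sees both a and b.
G3: fails — c sees both b and c.
G4: fails — a sees both b and c.
Valid on: G1.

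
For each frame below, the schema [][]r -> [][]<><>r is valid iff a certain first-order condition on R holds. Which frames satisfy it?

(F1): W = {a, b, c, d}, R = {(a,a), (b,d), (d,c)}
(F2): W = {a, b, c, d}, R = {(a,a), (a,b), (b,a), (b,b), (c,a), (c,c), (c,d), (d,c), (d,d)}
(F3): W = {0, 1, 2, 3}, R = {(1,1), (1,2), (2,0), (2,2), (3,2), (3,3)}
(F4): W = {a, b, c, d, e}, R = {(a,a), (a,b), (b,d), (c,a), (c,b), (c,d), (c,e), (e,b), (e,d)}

The schema corresponds to a generalized confluence (Geach) condition: forall x forall z (x R^2 z -> exists w (x R^2 w & z R^2 w)).
(F1): fails — bR²c but no w with bR²w and cR²w.
(F2): condition met.
(F3): fails — 1R²0 but no w with 1R²w and 0R²w.
(F4): fails — aR²b but no w with aR²w and bR²w.

(F2)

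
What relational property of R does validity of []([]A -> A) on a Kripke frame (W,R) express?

Suppose □(□A→A) is valid. Take Rxy and set V(A)={w : Ryw}. Then at y, □A holds; since □(□A→A) at x, □A→A at y, so A at y, i.e. Ryy.
Conversely, on a frame with shift-reflexivity the schema holds at every world under every valuation.
So the correspondent is shift-reflexivity.

shift-reflexivity: forall x forall y (Rxy -> Ryy)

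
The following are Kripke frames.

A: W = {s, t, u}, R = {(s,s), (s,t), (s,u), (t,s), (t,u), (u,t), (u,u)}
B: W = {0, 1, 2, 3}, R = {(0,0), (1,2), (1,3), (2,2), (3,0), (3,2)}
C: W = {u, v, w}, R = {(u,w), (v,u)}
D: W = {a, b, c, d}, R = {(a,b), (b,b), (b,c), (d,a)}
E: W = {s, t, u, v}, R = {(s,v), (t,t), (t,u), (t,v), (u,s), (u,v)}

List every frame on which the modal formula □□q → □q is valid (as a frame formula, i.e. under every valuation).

This is the axiom for density; its first-order frame correspondent is ∀x ∀y (Rxy → ∃z (Rxz ∧ Rzy)).
A: holds.
B: fails — R13 but no z with R1z and Rz3.
C: fails — Rvu but no z with Rvz and Rzu.
D: fails — Rda but no z with Rdz and Rza.
E: fails — Rus but no z with Ruz and Rzs.

A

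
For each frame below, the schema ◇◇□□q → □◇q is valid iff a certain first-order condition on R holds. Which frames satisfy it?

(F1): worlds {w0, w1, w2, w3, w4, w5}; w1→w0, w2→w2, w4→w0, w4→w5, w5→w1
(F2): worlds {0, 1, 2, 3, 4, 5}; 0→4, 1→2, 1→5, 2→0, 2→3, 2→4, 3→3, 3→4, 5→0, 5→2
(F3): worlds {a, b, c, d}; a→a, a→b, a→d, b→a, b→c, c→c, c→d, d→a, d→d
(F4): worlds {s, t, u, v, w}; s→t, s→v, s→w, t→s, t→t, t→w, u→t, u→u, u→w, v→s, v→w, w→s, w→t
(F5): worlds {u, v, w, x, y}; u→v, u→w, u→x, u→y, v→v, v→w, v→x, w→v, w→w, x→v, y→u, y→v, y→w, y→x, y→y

(F3), (F4), (F5)

Frame correspondent (Sahlqvist): ∀x ∀y ∀z ((xR²y ∧ xRz) → ∃w (yR²w ∧ zRw)) — i.e. a generalized confluence (Geach) condition.
(F1): fails — w4R²w1, w4Rw0 but no w with w1R²w and w0Rw.
(F2): fails — 1R²0, 1R2 but no w with 0R²w and 2Rw.
(F3): holds.
(F4): holds.
(F5): holds.
Valid on: (F3), (F4), (F5).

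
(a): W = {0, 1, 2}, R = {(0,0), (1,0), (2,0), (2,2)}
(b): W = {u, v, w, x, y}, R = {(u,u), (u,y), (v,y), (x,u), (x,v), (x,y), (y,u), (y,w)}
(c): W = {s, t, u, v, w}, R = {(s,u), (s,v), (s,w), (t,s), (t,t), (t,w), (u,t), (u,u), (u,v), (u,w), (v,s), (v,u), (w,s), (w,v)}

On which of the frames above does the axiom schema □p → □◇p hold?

The schema corresponds to a generalized confluence (Geach) condition: ∀x ∀z (xRz → ∃w (xRw ∧ zRw)).
(a): satisfies the condition.
(b): fails — vRy but no t with vRt and yRt.
(c): satisfies the condition.

(a), (c)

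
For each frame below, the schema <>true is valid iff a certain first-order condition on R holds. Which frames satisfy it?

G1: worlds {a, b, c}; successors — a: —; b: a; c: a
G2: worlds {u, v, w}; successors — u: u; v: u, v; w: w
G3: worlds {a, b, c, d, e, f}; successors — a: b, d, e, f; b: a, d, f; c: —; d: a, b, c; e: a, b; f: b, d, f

Frame correspondent (Sahlqvist): forall x exists y Rxy — i.e. seriality.
G1: fails — world a has no successor.
G2: condition met.
G3: fails — world c has no successor.
Valid on: G2.

G2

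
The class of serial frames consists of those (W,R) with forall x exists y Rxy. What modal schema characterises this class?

The condition is seriality. The D schema □r → ◇r defines it.
Suppose □r→◇r is valid. At any x set V(r)=W. Then □r at x, so ◇r at x, so x has a successor.

□r → ◇r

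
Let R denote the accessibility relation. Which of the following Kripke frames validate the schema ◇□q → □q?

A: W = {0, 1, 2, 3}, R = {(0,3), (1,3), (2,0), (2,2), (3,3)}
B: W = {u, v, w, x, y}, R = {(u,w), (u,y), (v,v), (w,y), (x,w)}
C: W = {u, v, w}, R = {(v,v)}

Frame correspondent (Sahlqvist): ∀x ∀y ∀z (Rxy ∧ Rxz → Ryz) — i.e. the Euclidean property.
A: fails — R20 and R20 but not R00.
B: fails — Ruw and Ruw but not Rww.
C: satisfies the condition.
Valid on: C.

C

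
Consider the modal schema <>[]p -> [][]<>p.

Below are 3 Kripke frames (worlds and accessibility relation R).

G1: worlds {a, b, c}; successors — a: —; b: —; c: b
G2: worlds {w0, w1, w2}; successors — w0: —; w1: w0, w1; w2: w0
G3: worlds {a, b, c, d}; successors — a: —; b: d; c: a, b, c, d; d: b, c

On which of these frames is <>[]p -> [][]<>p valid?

G1

The schema corresponds to a generalized confluence (Geach) condition: forall x forall y forall z ((xRy & x R^2 z) -> exists w (yRw & zRw)).
G1: holds.
G2: fails — w1Rw0, w1R²w0 but no w with w0Rw and w0Rw.
G3: fails — bRd, bR²b but no w with dRw and bRw.
Valid on: G1.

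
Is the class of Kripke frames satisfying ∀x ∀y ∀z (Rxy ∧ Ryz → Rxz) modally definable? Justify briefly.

Yes — defined by □q → □□q

This is a Sahlqvist condition; the 4 axiom □q → □□q defines it.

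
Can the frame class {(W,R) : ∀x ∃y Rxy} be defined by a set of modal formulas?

Definable; □r → ◇r defines it

Yes: it is seriality, defined by the D schema □r → ◇r.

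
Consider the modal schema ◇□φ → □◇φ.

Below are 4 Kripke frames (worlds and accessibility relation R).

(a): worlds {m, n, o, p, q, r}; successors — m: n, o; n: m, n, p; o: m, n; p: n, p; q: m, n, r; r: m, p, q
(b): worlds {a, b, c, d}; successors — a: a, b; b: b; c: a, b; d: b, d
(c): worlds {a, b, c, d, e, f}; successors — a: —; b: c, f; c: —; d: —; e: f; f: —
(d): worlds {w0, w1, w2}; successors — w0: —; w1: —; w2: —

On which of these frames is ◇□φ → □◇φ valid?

(b), (d)

Frame correspondent (Sahlqvist): ∀x ∀y ∀z (Rxy ∧ Rxz → ∃w (Ryw ∧ Rzw)) — i.e. convergence.
(a): fails — Rqm and Rqr but m and r have no common successor.
(b): ✓.
(c): fails — Rbf and Rbf but f and f have no common successor.
(d): ✓.
Valid on: (b), (d).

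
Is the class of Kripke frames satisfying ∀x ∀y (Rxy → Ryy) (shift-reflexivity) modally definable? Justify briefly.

This is a Sahlqvist condition; the T□ axiom □(□r → r) defines it.
Suppose □(□r→r) is valid. Take Rxy and set V(r)={w : Ryw}. Then at y, □r holds; since □(□r→r) at x, □r→r at y, so r at y, i.e. Ryy.

Definable; □(□r → r) defines it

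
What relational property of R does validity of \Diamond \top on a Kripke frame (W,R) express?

Seriality

◇⊤ holds at w iff w has a successor, so frame-validity of ◇⊤ is exactly seriality. Equivalently via □ψ → ◇ψ:
Suppose □ψ→◇ψ is valid. At any x set V(ψ)=W. Then □ψ at x, so ◇ψ at x, so x has a successor.
The converse is a direct semantic check.
So the correspondent is seriality.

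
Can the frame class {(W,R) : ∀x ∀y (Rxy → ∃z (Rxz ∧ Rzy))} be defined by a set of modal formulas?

Yes — defined by □□q → □q

Yes: it is density, defined by the C4 schema □□q → □q.
Suppose □□q→□q is valid. Take Rxy and set V(q)={w : xR²w}. Then □□q at x, so □q at x, so q at y, i.e. ∃z(Rxz∧Rzy).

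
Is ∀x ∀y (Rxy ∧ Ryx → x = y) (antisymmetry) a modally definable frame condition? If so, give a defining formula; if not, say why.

Modal frame validity is preserved under surjective bounded morphisms.
The 8-cycle (worlds w0,w1,w2,w3,w4,w5,w6,w7 with w0→w1→w2→w3→w4→w5→w6→w7→w0) is antisymmetric. Sending even-indexed worlds to a and odd-indexed worlds to b is a surjective bounded morphism onto the two-world frame with a↔b, which is not antisymmetric.
So the class is not modally definable.

No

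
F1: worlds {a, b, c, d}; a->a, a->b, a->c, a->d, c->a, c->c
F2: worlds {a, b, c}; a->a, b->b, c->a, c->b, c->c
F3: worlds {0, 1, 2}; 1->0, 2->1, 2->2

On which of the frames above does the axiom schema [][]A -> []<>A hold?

F2

This is the axiom for a generalized confluence (Geach) condition; its first-order frame correspondent is forall x forall z (xRz -> exists w (x R^2 w & zRw)).
F1: fails — aRb but no w with aR²w and bRw.
F2: condition met.
F3: fails — 1R0 but no w with 1R²w and 0Rw.
Valid on: F2.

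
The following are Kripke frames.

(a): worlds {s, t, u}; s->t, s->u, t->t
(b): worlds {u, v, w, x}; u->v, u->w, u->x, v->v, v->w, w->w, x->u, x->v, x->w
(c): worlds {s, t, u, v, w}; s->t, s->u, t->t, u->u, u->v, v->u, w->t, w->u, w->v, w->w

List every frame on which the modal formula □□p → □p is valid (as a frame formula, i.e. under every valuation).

(c)

This is the axiom for density; its first-order frame correspondent is ∀x ∀y (Rxy → ∃z (Rxz ∧ Rzy)).
(a): fails — Rsu but no z with Rsz and Rzu.
(b): fails — Rxu but no z with Rxz and Rzu.
(c): condition met.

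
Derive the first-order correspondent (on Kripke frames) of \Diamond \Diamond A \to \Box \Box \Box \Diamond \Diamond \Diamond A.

This is a Sahlqvist (Geach-type) schema ◇^2□^0A → □^3◇^3A.
First-order correspondent: \forall x \forall y \forall z ((x R^2 y \wedge x R^3 z) \to \exists w (y = w \wedge z R^3 w)).

\forall x \forall y \forall z ((x R^2 y \wedge x R^3 z) \to \exists w (y = w \wedge z R^3 w))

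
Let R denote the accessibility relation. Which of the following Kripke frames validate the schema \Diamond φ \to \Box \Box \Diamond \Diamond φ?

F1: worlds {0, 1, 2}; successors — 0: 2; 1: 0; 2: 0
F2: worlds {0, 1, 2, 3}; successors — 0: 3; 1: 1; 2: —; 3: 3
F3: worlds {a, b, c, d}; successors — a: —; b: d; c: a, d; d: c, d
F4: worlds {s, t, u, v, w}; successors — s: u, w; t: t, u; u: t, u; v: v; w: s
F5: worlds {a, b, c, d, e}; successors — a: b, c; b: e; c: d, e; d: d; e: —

The schema corresponds to a generalized confluence (Geach) condition: \forall x \forall y \forall z ((xRy \wedge x R^2 z) \to \exists w (y = w \wedge z R^2 w)).
F1: fails — 0R2, 0R²0 but no w with 2=w and 0R²w.
F2: holds.
F3: fails — cRa, cR²c but no w with a=w and cR²w.
F4: fails — sRw, sR²s but no w* with w=w* and sR²w*.
F5: fails — aRb, aR²d but no w with b=w and dR²w.

F2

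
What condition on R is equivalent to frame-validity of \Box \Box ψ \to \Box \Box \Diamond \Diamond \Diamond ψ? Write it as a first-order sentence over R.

\forall x \forall z (x R^2 z \to \exists w (x R^2 w \wedge z R^3 w))

This is a Sahlqvist (Geach-type) schema ◇^0□^2ψ → □^2◇^3ψ.
Minimal-valuation argument: fix x; take any y with xR^0y and any z with xR^2z. Set V(ψ) to the set of worlds R-reachable from y in exactly 2 steps. Then □^2ψ holds at y, so the antecedent holds at x; validity forces ◇^3ψ at z, giving a w with zR^3w and yR^2w.
First-order correspondent: \forall x \forall z (x R^2 z \to \exists w (x R^2 w \wedge z R^3 w)).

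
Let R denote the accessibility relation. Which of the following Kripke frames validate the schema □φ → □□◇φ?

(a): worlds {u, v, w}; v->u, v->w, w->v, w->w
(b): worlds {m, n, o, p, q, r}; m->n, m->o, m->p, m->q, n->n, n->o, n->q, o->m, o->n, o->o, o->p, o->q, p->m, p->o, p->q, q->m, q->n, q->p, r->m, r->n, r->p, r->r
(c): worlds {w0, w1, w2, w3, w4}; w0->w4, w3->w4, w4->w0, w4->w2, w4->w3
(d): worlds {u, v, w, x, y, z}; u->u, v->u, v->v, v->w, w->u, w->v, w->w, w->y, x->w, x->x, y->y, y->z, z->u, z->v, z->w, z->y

The schema corresponds to a generalized confluence (Geach) condition: ∀x ∀z (xR²z → ∃w (xRw ∧ zRw)).
(a): fails — wR²u but no t with wRt and uRt.
(b): condition met.
(c): fails — w0R²w2 but no w with w0Rw and w2Rw.
(d): fails — vR²y but no t with vRt and yRt.
Valid on: (b).

(b)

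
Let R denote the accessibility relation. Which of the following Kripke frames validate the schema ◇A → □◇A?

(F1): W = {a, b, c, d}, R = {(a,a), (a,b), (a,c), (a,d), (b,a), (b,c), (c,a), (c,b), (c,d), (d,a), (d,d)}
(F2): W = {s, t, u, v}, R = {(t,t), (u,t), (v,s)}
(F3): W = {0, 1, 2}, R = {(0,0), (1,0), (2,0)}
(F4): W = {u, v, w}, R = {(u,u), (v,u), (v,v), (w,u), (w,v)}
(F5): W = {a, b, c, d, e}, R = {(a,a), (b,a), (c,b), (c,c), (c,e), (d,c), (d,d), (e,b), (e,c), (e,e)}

(F3)

The schema corresponds to the Euclidean property: ∀x ∀y ∀z (Rxy ∧ Rxz → Ryz).
(F1): fails — Rab and Rab but not Rbb.
(F2): fails — Rvs and Rvs but not Rss.
(F3): satisfies the condition.
(F4): fails — Rvu and Rvv but not Ruv.
(F5): fails — Rcb and Rcc but not Rbc.
Valid on: (F3).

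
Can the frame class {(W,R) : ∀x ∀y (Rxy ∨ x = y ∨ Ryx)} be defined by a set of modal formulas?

Any modally definable frame class is closed under disjoint unions.
Take 2 disjoint single-world reflexive frames: each is trivially connected, but their disjoint union has 2 worlds with no edge between distinct components, so it is not connected.
So no modal formula (or set of formulas) defines exactly the connected frames.

No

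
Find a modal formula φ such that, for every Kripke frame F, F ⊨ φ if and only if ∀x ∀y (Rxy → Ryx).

q → □◇q

The condition is symmetry. The B schema q → □◇q defines it.
Suppose q→□◇q is valid. Take Rxy and set V(q)={x}. Then q at x, so □◇q at x, so ◇q at y, so some z with Ryz has q; z=x, i.e. Ryx.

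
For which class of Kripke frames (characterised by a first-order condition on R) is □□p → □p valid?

Suppose □□p→□p is valid. Take Rxy and set V(p)={w : xR²w}. Then □□p at x, so □p at x, so p at y, i.e. ∃z(Rxz∧Rzy).
Conversely, on a frame with density the schema holds at every world under every valuation.
Frame condition: ∀x ∀y (Rxy → ∃z (Rxz ∧ Rzy)).

density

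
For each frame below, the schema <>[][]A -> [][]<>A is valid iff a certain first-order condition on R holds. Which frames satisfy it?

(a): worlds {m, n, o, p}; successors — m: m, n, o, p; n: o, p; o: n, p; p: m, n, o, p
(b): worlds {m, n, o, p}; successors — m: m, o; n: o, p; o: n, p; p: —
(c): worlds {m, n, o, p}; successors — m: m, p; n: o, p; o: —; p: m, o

(a)

This is the axiom for a generalized confluence (Geach) condition; its first-order frame correspondent is forall x forall y forall z ((xRy & x R^2 z) -> exists w (y R^2 w & zRw)).
(a): condition met.
(b): fails — mRm, mR²p but no w with mR²w and pRw.
(c): fails — mRm, mR²o but no w with mR²w and oRw.
Valid on: (a).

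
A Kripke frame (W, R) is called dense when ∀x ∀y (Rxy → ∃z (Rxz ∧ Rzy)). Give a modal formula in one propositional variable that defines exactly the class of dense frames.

The condition is density. The C4 schema □□ψ → □ψ defines it.

□□ψ → □ψ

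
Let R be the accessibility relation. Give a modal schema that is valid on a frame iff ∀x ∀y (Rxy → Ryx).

A defining formula is ψ → □◇ψ (the B axiom).
Suppose ψ→□◇ψ is valid. Take Rxy and set V(ψ)={x}. Then ψ at x, so □◇ψ at x, so ◇ψ at y, so some z with Ryz has ψ; z=x, i.e. Ryx.

ψ → □◇ψ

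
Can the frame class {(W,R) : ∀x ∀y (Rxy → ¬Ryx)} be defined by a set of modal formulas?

No

If a class were modally definable it would be closed under surjective bounded morphisms (Goldblatt–Thomason).
The 5-cycle (worlds 0,1,2,3,4 with 0→1→2→3→4→0) is asymmetric. Mapping every world to a single reflexive point • is a surjective bounded morphism, and the reflexive point is not asymmetric (R•• but asymmetry requires ¬R••).
So the class is not modally definable.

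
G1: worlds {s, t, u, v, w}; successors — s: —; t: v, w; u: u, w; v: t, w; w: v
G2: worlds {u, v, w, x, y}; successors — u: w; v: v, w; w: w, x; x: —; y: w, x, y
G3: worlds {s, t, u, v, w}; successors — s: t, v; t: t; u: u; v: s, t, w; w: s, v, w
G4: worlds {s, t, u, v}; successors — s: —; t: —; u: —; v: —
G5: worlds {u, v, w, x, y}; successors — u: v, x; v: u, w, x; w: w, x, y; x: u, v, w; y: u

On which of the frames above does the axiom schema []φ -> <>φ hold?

G3, G5

The schema corresponds to seriality: forall x exists y Rxy.
G1: fails — world s has no successor.
G2: fails — world x has no successor.
G3: holds.
G4: fails — world s has no successor.
G5: holds.
Valid on: G3, G5.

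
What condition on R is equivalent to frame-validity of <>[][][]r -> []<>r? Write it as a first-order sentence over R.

forall x forall y forall z ((xRy & xRz) -> exists w (y R^3 w & zRw))

This is a Sahlqvist (Geach-type) schema ◇^1□^3r → □^1◇^1r.
First-order correspondent: forall x forall y forall z ((xRy & xRz) -> exists w (y R^3 w & zRw)).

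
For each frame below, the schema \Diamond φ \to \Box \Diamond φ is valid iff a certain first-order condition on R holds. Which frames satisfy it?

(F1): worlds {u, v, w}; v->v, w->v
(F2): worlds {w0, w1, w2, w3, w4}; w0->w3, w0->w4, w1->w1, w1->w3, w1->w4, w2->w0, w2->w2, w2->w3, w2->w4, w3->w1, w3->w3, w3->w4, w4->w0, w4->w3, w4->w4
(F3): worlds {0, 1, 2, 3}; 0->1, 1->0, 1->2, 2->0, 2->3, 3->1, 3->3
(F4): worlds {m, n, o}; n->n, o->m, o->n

(F1)

Frame correspondent (Sahlqvist): \forall x \forall y \forall z (Rxy \wedge Rxz \to Ryz) — i.e. the Euclidean property.
(F1): holds.
(F2): fails — Rw1w4 and Rw1w1 but not Rw4w1.
(F3): fails — R01 and R01 but not R11.
(F4): fails — Rom and Rom but not Rmm.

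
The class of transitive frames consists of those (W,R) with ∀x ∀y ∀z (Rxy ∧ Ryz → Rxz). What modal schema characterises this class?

□ψ → □□ψ

The condition is transitivity. The 4 schema □ψ → □□ψ defines it.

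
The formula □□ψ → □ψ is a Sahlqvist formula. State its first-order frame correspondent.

Density

This is the C4 axiom.
Its frame correspondent is density — ∀x ∀y (Rxy → ∃z (Rxz ∧ Rzy)).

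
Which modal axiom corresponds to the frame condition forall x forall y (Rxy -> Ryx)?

A defining formula is s → □◇s (the B axiom).
Suppose s→□◇s is valid. Take Rxy and set V(s)={x}. Then s at x, so □◇s at x, so ◇s at y, so some z with Ryz has s; z=x, i.e. Ryx.

s → □◇s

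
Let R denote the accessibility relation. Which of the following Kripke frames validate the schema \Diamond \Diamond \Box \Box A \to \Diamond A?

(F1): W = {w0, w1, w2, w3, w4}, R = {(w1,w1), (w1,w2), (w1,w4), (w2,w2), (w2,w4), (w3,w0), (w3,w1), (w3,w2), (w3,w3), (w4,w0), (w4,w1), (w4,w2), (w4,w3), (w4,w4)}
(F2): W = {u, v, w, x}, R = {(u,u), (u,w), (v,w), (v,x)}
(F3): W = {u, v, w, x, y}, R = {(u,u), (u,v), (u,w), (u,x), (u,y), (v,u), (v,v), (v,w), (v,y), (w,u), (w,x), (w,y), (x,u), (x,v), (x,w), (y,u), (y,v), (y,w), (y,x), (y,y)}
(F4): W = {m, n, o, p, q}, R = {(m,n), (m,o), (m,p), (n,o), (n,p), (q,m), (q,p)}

(F3)

The schema corresponds to a generalized confluence (Geach) condition: \forall x \forall y (x R^2 y \to \exists w (y R^2 w \wedge xRw)).
(F1): fails — w1R²w0 but no w with w0R²w and w1Rw.
(F2): fails — uR²w but no t with wR²t and uRt.
(F3): ✓.
(F4): fails — mR²o but no w with oR²w and mRw.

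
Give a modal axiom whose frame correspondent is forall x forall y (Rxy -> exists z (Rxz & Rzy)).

□□ψ → □ψ

This is density; the standard corresponding axiom is C4: □□ψ → □ψ.
Suppose □□ψ→□ψ is valid. Take Rxy and set V(ψ)={w : xR²w}. Then □□ψ at x, so □ψ at x, so ψ at y, i.e. ∃z(Rxz∧Rzy).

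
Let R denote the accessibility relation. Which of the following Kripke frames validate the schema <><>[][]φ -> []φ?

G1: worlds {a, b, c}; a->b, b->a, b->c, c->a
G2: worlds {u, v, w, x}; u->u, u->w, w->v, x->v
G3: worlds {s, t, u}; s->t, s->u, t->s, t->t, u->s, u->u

G3

Frame correspondent (Sahlqvist): forall x forall y forall z ((x R^2 y & xRz) -> exists w (y R^2 w & z = w)) — i.e. a generalized confluence (Geach) condition.
G1: fails — aR²a, aRb but no w with aR²w and b=w.
G2: fails — uR²v, uRu but no t with vR²t and u=t.
G3: ✓.
Valid on: G3.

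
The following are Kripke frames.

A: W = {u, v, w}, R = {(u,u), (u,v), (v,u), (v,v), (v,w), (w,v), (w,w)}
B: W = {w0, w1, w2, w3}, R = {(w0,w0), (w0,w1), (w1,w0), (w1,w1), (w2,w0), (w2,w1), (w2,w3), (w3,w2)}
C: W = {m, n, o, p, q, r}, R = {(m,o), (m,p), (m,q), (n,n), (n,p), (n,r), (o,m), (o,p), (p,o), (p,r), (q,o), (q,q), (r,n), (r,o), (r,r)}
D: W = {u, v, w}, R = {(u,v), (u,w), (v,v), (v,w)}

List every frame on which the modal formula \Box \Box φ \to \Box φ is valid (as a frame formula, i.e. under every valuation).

A, D

This is the axiom for density; its first-order frame correspondent is \forall x \forall y (Rxy \to \exists z (Rxz \wedge Rzy)).
A: satisfies the condition.
B: fails — Rw3w2 but no z with Rw3z and Rzw2.
C: fails — Rom but no z with Roz and Rzm.
D: satisfies the condition.
Valid on: A, D.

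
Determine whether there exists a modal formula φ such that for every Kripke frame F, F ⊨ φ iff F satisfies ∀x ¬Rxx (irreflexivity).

Not definable by any modal formula

If a class were modally definable it would be closed under surjective bounded morphisms (Goldblatt–Thomason).
The 4-cycle (worlds w0,w1,w2,w3 with w0→w1→w2→w3→w0) is irreflexive, and the map sending every world to a single reflexive point • is a surjective bounded morphism (forth: every edge maps to (•,•); back: every world has a successor). So any modal formula valid on the 4-cycle is also valid on the reflexive point, which is not irreflexive.
Hence irreflexivity is not modally definable.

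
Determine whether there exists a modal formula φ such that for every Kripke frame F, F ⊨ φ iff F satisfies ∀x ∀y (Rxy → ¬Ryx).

No

Modal frame validity is preserved under surjective bounded morphisms.
The 5-cycle (worlds a,b,c,d,e with a→b→c→d→e→a) is asymmetric. Mapping every world to a single reflexive point • is a surjective bounded morphism, and the reflexive point is not asymmetric (R•• but asymmetry requires ¬R••).
So no modal formula (or set of formulas) defines exactly the asymmetric frames.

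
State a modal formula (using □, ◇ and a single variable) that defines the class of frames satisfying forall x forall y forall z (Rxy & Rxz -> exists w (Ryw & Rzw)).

A defining formula is ◇□p → □◇p (the .2 axiom).
Suppose ◇□p→□◇p is valid. Take Rxy, Rxz and set V(p)={w : Ryw}. Then □p at y so ◇□p at x, so □◇p at x, so ◇p at z, giving w with Rzw and Ryw.

◇□p → □◇p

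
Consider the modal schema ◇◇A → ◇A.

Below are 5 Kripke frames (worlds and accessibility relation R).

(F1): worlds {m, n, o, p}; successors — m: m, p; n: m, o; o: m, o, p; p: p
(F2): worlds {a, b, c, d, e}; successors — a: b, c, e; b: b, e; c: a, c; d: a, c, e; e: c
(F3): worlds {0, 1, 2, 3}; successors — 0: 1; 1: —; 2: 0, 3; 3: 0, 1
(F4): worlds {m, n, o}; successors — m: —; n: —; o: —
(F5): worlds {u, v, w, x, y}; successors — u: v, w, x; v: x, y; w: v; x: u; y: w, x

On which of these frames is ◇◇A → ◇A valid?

This is the axiom for transitivity; its first-order frame correspondent is ∀x ∀y ∀z (Rxy ∧ Ryz → Rxz).
(F1): fails — Rno and Rop but not Rnp.
(F2): fails — Rec and Rca but not Rea.
(F3): fails — R23 and R31 but not R21.
(F4): satisfies the condition.
(F5): fails — Ruv and Rvy but not Ruy.

(F4)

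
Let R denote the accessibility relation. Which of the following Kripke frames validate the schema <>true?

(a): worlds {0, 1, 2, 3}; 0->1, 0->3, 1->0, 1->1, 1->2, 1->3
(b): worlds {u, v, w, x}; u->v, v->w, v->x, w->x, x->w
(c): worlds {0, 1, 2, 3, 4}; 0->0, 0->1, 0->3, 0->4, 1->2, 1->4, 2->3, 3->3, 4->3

This is the axiom for seriality; its first-order frame correspondent is forall x exists y Rxy.
(a): fails — world 2 has no successor.
(b): condition met.
(c): condition met.
Valid on: (b), (c).

(b), (c)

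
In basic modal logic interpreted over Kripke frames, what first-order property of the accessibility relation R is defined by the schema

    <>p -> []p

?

This schema is the CD axiom.
It corresponds to partial functionality: forall x forall y forall z (Rxy & Rxz -> y = z).

partial functionality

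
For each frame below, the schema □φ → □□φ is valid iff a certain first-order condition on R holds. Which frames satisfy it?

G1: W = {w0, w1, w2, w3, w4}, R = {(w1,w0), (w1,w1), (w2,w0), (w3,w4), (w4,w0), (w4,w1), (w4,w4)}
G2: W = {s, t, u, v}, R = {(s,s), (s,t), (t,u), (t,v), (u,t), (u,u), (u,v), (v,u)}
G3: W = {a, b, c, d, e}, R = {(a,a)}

Frame correspondent (Sahlqvist): ∀x ∀y ∀z (Rxy ∧ Ryz → Rxz) — i.e. transitivity.
G1: fails — Rw3w4 and Rw4w1 but not Rw3w1.
G2: fails — Rvu and Ruv but not Rvv.
G3: satisfies the condition.

G3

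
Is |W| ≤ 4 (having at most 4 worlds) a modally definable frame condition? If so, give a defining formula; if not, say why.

If a class were modally definable it would be closed under disjoint unions (Goldblatt–Thomason).
Any modal formula valid on each of 5 disjoint one-world frames is valid on their disjoint union (validity is preserved under disjoint unions). Each one-world frame has |W|=1≤4, but the union has |W|=5.
So the class is not modally definable.

Not definable by any modal formula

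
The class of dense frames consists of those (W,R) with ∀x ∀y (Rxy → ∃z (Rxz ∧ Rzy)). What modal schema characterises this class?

□□r → □r

This is density; the standard corresponding axiom is C4: □□r → □r.
Suppose □□r→□r is valid. Take Rxy and set V(r)={w : xR²w}. Then □□r at x, so □r at x, so r at y, i.e. ∃z(Rxz∧Rzy).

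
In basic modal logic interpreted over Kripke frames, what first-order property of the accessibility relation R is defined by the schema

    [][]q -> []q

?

density: forall x forall y (Rxy -> exists z (Rxz & Rzy))

Suppose □□q→□q is valid. Take Rxy and set V(q)={w : xR²w}. Then □□q at x, so □q at x, so q at y, i.e. ∃z(Rxz∧Rzy).
Conversely, on a frame with density the schema holds at every world under every valuation.
Frame condition: forall x forall y (Rxy -> exists z (Rxz & Rzy)).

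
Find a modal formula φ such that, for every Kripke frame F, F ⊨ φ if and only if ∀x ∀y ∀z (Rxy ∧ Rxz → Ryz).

◇ψ → □◇ψ

A defining formula is ◇ψ → □◇ψ (the 5 axiom).
Suppose ◇ψ→□◇ψ is valid. Take Rxy, Rxz and set V(ψ)={y}. Then ◇ψ at x, so □◇ψ at x, so ◇ψ at z, so some w with Rzw has ψ; w=y, i.e. Rzy. By symmetry of the argument, Ryz.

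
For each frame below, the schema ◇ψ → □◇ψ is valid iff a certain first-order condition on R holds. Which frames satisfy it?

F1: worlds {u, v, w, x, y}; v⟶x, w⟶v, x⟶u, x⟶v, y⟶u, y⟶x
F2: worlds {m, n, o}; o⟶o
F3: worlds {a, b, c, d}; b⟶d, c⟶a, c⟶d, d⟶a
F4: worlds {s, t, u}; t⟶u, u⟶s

F2

This is the axiom for the Euclidean property; its first-order frame correspondent is ∀x ∀y ∀z (Rxy ∧ Rxz → Ryz).
F1: fails — Rvx and Rvx but not Rxx.
F2: condition met.
F3: fails — Rbd and Rbd but not Rdd.
F4: fails — Rtu and Rtu but not Ruu.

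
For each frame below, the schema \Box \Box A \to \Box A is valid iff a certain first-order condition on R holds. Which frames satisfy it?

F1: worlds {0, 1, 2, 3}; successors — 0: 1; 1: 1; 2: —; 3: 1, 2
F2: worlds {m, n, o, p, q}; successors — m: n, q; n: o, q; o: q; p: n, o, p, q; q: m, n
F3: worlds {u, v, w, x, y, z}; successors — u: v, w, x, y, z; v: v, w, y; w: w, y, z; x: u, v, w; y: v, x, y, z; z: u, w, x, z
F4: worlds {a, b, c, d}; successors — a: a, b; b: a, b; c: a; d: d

F4

This is the axiom for density; its first-order frame correspondent is \forall x \forall y (Rxy \to \exists z (Rxz \wedge Rzy)).
F1: fails — R32 but no z with R3z and Rz2.
F2: fails — Rno but no z with Rnz and Rzo.
F3: fails — Rxu but no t with Rxt and Rtu.
F4: holds.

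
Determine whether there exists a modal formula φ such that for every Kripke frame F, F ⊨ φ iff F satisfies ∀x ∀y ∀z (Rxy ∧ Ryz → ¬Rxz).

No

Modal frame validity is preserved under surjective bounded morphisms.
The 5-cycle (worlds w0,w1,w2,w3,w4 with w0→w1→w2→w3→w4→w0) is intransitive. Mapping every world to a single reflexive point • is a surjective bounded morphism; the reflexive point is not intransitive (R••∧R•• but R••).
So the class is not modally definable.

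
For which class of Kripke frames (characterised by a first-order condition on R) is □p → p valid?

Reflexivity

Suppose □p→p is valid. At any x set V(p)={w : Rxw}. Then □p holds at x, so p holds at x, i.e. Rxx.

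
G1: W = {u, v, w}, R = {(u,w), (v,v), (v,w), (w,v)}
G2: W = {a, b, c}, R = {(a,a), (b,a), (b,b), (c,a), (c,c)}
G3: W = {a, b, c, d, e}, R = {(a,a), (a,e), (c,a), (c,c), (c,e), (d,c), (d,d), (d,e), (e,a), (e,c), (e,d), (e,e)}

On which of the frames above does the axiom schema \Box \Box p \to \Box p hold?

The schema corresponds to density: \forall x \forall y (Rxy \to \exists z (Rxz \wedge Rzy)).
G1: fails — Ruw but no z with Ruz and Rzw.
G2: ✓.
G3: ✓.
Valid on: G2, G3.

G2, G3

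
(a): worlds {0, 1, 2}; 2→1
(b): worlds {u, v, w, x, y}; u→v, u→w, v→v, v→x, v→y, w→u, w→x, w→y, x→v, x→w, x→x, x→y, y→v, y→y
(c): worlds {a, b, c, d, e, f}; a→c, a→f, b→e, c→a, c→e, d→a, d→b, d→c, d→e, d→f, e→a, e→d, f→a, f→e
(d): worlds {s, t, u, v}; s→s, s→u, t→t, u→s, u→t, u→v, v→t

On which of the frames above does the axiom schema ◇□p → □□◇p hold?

Frame correspondent (Sahlqvist): ∀x ∀y ∀z ((xRy ∧ xR²z) → ∃w (yRw ∧ zRw)) — i.e. a generalized confluence (Geach) condition.
(a): holds.
(b): fails — uRw, uR²u but no t with wRt and uRt.
(c): fails — aRc, aR²a but no w with cRw and aRw.
(d): fails — sRs, sR²t but no w with sRw and tRw.

(a)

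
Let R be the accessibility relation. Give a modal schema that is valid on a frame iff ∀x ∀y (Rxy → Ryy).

□(□r → r)

This is shift-reflexivity; the standard corresponding axiom is T□: □(□r → r).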